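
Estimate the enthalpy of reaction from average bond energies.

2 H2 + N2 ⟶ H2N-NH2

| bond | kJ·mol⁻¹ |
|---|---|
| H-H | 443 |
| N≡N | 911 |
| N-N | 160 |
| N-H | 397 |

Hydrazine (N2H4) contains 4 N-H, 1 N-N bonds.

ΔH ≈ +49 kJ

Bonds broken (reactants):
  H-H: 2 × 443 = 886
  N≡N: 1 × 911 = 911
  Σ(broken) = 1797 kJ
Bonds formed (products):
  N-H: 4 × 397 = 1588
  N-N: 1 × 160 = 160
  Σ(formed) = 1748 kJ
ΔH = Σ(broken) − Σ(formed) = 1797 − 1748 = +49 kJ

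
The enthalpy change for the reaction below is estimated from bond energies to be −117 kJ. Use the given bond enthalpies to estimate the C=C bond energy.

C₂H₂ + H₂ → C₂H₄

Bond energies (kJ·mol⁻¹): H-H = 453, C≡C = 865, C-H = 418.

Let D be the C=C bond energy.
Σ(broken) = 1×865 + 2×418 + 1×453 = 2154
Σ(formed) = 4×418 + 1×D = 1672 + D
ΔH = Σ(broken) − Σ(formed) = (2154) − (1672 + D) = +482 − D
Setting this equal to −117 kJ gives D = 599 kJ/mol.

D(C=C) ≈ 599 kJ/mol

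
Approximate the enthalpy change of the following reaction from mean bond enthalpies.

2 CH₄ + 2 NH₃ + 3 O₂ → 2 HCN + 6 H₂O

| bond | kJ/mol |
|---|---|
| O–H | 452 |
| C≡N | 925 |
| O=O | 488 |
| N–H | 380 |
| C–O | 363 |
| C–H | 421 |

Bonds broken (reactants):
  C–H: 8 × 421 = 3368
  N–H: 6 × 380 = 2280
  O=O: 3 × 488 = 1464
  Σ(broken) = 7112 kJ
Bonds formed (products):
  C≡N: 2 × 925 = 1850
  C–H: 2 × 421 = 842
  O–H: 12 × 452 = 5424
  Σ(formed) = 8116 kJ
ΔH = Σ(broken) − Σ(formed) = 7112 − 8116 = −1004 kJ

ΔH ≈ −1004 kJ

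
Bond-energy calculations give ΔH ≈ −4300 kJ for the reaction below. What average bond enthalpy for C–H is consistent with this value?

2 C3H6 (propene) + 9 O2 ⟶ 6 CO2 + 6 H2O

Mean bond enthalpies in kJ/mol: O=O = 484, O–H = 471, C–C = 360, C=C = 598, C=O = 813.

D(C–H) ≈ 403 kJ/mol

Let D be the C–H bond energy.
Σ(broken) = 2×360 + 12×D + 2×598 + 9×484 = 6272 + 12D
Σ(formed) = 12×813 + 12×471 = 15408
ΔH = Σ(broken) − Σ(formed) = (6272 + 12D) − (15408) = −9136 + 12D
Setting this equal to −4300 kJ gives 12D = 4836, so D = 403 kJ/mol.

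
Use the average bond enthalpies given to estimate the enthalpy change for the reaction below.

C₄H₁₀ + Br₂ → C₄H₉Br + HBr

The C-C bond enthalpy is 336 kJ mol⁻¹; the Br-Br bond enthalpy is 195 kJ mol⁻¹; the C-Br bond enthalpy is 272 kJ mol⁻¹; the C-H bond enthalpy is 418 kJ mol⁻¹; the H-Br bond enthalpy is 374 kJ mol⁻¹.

Bonds broken (reactants):
  Br-Br: 1 × 195 = 195
  C-C: 3 × 336 = 1008
  C-H: 10 × 418 = 4180
  Σ(broken) = 5383 kJ
Bonds formed (products):
  C-Br: 1 × 272 = 272
  C-C: 3 × 336 = 1008
  C-H: 9 × 418 = 3762
  H-Br: 1 × 374 = 374
  Σ(formed) = 5416 kJ
ΔH = Σ(broken) − Σ(formed) = 5383 − 5416 = −33 kJ

ΔH ≈ −33 kJ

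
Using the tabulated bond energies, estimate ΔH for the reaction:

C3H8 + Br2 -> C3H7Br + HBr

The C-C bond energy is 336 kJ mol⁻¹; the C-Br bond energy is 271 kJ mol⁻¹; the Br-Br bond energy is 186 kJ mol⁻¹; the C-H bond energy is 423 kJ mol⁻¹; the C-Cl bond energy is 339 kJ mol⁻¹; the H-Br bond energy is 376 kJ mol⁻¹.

Bonds broken (reactants):
  Br-Br: 1 × 186 = 186
  C-C: 2 × 336 = 672
  C-H: 8 × 423 = 3384
  Σ(broken) = 4242 kJ
Bonds formed (products):
  C-Br: 1 × 271 = 271
  C-C: 2 × 336 = 672
  C-H: 7 × 423 = 2961
  H-Br: 1 × 376 = 376
  Σ(formed) = 4280 kJ
ΔH = Σ(broken) − Σ(formed) = 4242 − 4280 = −38 kJ

ΔH ≈ −38 kJ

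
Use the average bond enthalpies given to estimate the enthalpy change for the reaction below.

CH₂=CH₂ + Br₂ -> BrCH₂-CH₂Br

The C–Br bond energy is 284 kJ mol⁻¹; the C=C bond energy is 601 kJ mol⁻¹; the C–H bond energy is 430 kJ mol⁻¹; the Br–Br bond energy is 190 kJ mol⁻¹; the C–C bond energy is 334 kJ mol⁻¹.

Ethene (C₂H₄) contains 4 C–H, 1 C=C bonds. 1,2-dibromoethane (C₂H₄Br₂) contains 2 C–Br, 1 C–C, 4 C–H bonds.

ΔH ≈ −111 kJ

Bonds broken (reactants):
  Br–Br: 1 × 190 = 190
  C–H: 4 × 430 = 1720
  C=C: 1 × 601 = 601
  Σ(broken) = 2511 kJ
Bonds formed (products):
  C–Br: 2 × 284 = 568
  C–C: 1 × 334 = 334
  C–H: 4 × 430 = 1720
  Σ(formed) = 2622 kJ
ΔH = Σ(broken) − Σ(formed) = 2511 − 2622 = −111 kJ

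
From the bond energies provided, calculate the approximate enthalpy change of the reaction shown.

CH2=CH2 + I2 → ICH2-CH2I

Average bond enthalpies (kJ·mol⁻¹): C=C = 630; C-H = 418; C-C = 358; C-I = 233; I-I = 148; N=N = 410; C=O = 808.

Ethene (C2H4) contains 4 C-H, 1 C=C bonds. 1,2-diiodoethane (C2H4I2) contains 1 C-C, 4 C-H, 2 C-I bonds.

Bonds broken (reactants):
  C-H: 4 × 418 = 1672
  C=C: 1 × 630 = 630
  I-I: 1 × 148 = 148
  Σ(broken) = 2450 kJ
Bonds formed (products):
  C-C: 1 × 358 = 358
  C-H: 4 × 418 = 1672
  C-I: 2 × 233 = 466
  Σ(formed) = 2496 kJ
ΔH = Σ(broken) − Σ(formed) = 2450 − 2496 = −46 kJ

ΔH ≈ −46 kJ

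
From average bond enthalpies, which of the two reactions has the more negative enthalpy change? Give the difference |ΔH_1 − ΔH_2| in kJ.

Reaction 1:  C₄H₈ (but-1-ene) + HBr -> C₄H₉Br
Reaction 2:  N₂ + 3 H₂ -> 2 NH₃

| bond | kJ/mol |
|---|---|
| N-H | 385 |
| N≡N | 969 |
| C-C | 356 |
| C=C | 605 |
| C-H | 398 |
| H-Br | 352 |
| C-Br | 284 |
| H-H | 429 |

Reaction 1:
  Bonds broken (reactants):
    C-C: 2 × 356 = 712
    C-H: 8 × 398 = 3184
    C=C: 1 × 605 = 605
    H-Br: 1 × 352 = 352
    Σ(broken) = 4853 kJ
  Bonds formed (products):
    C-Br: 1 × 284 = 284
    C-C: 3 × 356 = 1068
    C-H: 9 × 398 = 3582
    Σ(formed) = 4934 kJ
  ΔH_1 = 4853 − 4934 = −81 kJ
Reaction 2:
  Bonds broken (reactants):
    H-H: 3 × 429 = 1287
    N≡N: 1 × 969 = 969
    Σ(broken) = 2256 kJ
  Bonds formed (products):
    N-H: 6 × 385 = 2310
    Σ(formed) = 2310 kJ
  ΔH_2 = 2256 − 2310 = −54 kJ
ΔH_1 − ΔH_2 = −27 kJ, so reaction 1 has the more negative ΔH; |ΔH_1 − ΔH_2| = 27 kJ.

Reaction 1, by 27 kJ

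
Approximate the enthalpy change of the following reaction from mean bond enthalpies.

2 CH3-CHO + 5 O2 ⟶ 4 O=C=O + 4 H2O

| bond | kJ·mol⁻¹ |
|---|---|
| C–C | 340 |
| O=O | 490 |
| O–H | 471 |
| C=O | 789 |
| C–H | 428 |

ΔH ≈ −1948 kJ

Bonds broken (reactants):
  C–C: 2 × 340 = 680
  C–H: 8 × 428 = 3424
  C=O: 2 × 789 = 1578
  O=O: 5 × 490 = 2450
  Σ(broken) = 8132 kJ
Bonds formed (products):
  C=O: 8 × 789 = 6312
  O–H: 8 × 471 = 3768
  Σ(formed) = 10080 kJ
ΔH = Σ(broken) − Σ(formed) = 8132 − 10080 = −1948 kJ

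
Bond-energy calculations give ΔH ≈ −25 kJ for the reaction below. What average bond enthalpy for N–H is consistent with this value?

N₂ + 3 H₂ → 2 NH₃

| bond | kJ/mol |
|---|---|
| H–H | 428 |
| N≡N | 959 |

Let D be the N–H bond energy.
Σ(broken) = 3×428 + 1×959 = 2243
Σ(formed) = 6×D = 6D
ΔH = Σ(broken) − Σ(formed) = (2243) − (6D) = +2243 − 6D
Setting this equal to −25 kJ gives 6D = 2268, so D = 378 kJ/mol.

D(N–H) ≈ 378 kJ/mol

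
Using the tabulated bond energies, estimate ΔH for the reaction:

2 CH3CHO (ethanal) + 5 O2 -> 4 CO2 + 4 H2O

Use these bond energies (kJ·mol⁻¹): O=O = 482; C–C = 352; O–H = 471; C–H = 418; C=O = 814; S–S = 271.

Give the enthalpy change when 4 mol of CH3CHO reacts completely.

Bonds broken (reactants):
  C–C: 2 × 352 = 704
  C–H: 8 × 418 = 3344
  C=O: 2 × 814 = 1628
  O=O: 5 × 482 = 2410
  Σ(broken) = 8086 kJ
Bonds formed (products):
  C=O: 8 × 814 = 6512
  O–H: 8 × 471 = 3768
  Σ(formed) = 10280 kJ
ΔH = Σ(broken) − Σ(formed) = 8086 − 10280 = −2194 kJ
For 2× the reaction as written: 2 × (−2194) = −4388 kJ

ΔH = −4388 kJ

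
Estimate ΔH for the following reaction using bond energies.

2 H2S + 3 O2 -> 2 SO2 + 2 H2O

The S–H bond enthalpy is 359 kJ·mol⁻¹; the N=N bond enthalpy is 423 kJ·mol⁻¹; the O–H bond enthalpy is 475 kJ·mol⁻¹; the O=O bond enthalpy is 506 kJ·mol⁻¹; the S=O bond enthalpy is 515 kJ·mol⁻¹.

ΔH ≈ −1006 kJ

Bonds broken (reactants):
  O=O: 3 × 506 = 1518
  S–H: 4 × 359 = 1436
  Σ(broken) = 2954 kJ
Bonds formed (products):
  O–H: 4 × 475 = 1900
  S=O: 4 × 515 = 2060
  Σ(formed) = 3960 kJ
ΔH = Σ(broken) − Σ(formed) = 2954 − 3960 = −1006 kJ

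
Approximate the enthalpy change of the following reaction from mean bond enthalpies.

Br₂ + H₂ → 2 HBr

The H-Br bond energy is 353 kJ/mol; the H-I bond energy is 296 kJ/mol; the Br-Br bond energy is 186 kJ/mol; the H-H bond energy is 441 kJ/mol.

Bonds broken (reactants):
  Br-Br: 1 × 186 = 186
  H-H: 1 × 441 = 441
  Σ(broken) = 627 kJ
Bonds formed (products):
  H-Br: 2 × 353 = 706
  Σ(formed) = 706 kJ
ΔH = Σ(broken) − Σ(formed) = 627 − 706 = −79 kJ

ΔH ≈ −79 kJ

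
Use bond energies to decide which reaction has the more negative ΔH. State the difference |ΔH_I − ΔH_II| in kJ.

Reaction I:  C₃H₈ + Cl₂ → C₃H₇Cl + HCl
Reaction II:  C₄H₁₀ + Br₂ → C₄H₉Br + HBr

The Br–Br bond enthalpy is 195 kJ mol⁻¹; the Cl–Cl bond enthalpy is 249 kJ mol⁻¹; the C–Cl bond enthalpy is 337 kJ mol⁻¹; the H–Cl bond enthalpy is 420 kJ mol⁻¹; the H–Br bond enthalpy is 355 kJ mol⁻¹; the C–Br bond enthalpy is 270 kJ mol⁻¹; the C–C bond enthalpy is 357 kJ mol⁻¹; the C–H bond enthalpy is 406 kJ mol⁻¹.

Reaction I:
  Bonds broken (reactants):
    C–C: 2 × 357 = 714
    C–H: 8 × 406 = 3248
    Cl–Cl: 1 × 249 = 249
    Σ(broken) = 4211 kJ
  Bonds formed (products):
    C–C: 2 × 357 = 714
    C–Cl: 1 × 337 = 337
    C–H: 7 × 406 = 2842
    H–Cl: 1 × 420 = 420
    Σ(formed) = 4313 kJ
  ΔH_I = 4211 − 4313 = −102 kJ
Reaction II:
  Bonds broken (reactants):
    Br–Br: 1 × 195 = 195
    C–C: 3 × 357 = 1071
    C–H: 10 × 406 = 4060
    Σ(broken) = 5326 kJ
  Bonds formed (products):
    C–Br: 1 × 270 = 270
    C–C: 3 × 357 = 1071
    C–H: 9 × 406 = 3654
    H–Br: 1 × 355 = 355
    Σ(formed) = 5350 kJ
  ΔH_II = 5326 − 5350 = −24 kJ
ΔH_I − ΔH_II = −78 kJ, so reaction I has the more negative ΔH; |ΔH_I − ΔH_II| = 78 kJ.

Reaction I, by 78 kJ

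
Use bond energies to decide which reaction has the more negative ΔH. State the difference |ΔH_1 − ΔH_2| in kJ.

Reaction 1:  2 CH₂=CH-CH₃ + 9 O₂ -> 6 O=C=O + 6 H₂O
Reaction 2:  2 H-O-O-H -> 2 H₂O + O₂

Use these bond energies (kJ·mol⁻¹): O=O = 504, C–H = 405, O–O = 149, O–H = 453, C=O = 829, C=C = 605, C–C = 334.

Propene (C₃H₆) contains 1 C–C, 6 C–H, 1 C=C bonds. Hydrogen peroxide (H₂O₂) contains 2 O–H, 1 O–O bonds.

Reaction 1:
  Bonds broken (reactants):
    C–C: 2 × 334 = 668
    C–H: 12 × 405 = 4860
    C=C: 2 × 605 = 1210
    O=O: 9 × 504 = 4536
    Σ(broken) = 11274 kJ
  Bonds formed (products):
    C=O: 12 × 829 = 9948
    O–H: 12 × 453 = 5436
    Σ(formed) = 15384 kJ
  ΔH_1 = 11274 − 15384 = −4110 kJ
Reaction 2:
  Bonds broken (reactants):
    O–H: 4 × 453 = 1812
    O–O: 2 × 149 = 298
    Σ(broken) = 2110 kJ
  Bonds formed (products):
    O–H: 4 × 453 = 1812
    O=O: 1 × 504 = 504
    Σ(formed) = 2316 kJ
  ΔH_2 = 2110 − 2316 = −206 kJ
ΔH_1 − ΔH_2 = −3904 kJ, so reaction 1 has the more negative ΔH; |ΔH_1 − ΔH_2| = 3904 kJ.

Reaction 1, by 3904 kJ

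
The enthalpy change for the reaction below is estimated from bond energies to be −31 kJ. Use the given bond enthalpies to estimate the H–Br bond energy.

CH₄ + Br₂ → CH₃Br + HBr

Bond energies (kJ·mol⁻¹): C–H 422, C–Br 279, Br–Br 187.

D(H–Br) ≈ 361 kJ/mol

Let D be the H–Br bond energy.
Σ(broken) = 1×187 + 4×422 = 1875
Σ(formed) = 1×279 + 3×422 + 1×D = 1545 + D
ΔH = Σ(broken) − Σ(formed) = (1875) − (1545 + D) = +330 − D
Setting this equal to −31 kJ gives D = 361 kJ/mol.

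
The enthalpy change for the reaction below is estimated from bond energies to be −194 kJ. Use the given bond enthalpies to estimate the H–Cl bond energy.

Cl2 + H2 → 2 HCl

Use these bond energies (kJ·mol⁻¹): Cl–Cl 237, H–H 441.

D(H–Cl) ≈ 436 kJ/mol

Let D be the H–Cl bond energy.
Σ(broken) = 1×237 + 1×441 = 678
Σ(formed) = 2×D = 2D
ΔH = Σ(broken) − Σ(formed) = (678) − (2D) = +678 − 2D
Setting this equal to −194 kJ gives 2D = 872, so D = 436 kJ/mol.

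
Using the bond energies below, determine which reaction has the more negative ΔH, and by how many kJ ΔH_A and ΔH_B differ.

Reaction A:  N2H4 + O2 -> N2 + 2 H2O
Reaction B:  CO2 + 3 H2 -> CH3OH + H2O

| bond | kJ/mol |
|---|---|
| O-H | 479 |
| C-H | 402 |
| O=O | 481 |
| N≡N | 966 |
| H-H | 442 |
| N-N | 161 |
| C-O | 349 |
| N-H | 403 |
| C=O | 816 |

Reaction A:
  Bonds broken (reactants):
    N-H: 4 × 403 = 1612
    N-N: 1 × 161 = 161
    O=O: 1 × 481 = 481
    Σ(broken) = 2254 kJ
  Bonds formed (products):
    N≡N: 1 × 966 = 966
    O-H: 4 × 479 = 1916
    Σ(formed) = 2882 kJ
  ΔH_A = 2254 − 2882 = −628 kJ
Reaction B:
  Bonds broken (reactants):
    C=O: 2 × 816 = 1632
    H-H: 3 × 442 = 1326
    Σ(broken) = 2958 kJ
  Bonds formed (products):
    C-H: 3 × 402 = 1206
    C-O: 1 × 349 = 349
    O-H: 3 × 479 = 1437
    Σ(formed) = 2992 kJ
  ΔH_B = 2958 − 2992 = −34 kJ
ΔH_A − ΔH_B = −594 kJ, so reaction A has the more negative ΔH; |ΔH_A − ΔH_B| = 594 kJ.

Reaction A, by 594 kJ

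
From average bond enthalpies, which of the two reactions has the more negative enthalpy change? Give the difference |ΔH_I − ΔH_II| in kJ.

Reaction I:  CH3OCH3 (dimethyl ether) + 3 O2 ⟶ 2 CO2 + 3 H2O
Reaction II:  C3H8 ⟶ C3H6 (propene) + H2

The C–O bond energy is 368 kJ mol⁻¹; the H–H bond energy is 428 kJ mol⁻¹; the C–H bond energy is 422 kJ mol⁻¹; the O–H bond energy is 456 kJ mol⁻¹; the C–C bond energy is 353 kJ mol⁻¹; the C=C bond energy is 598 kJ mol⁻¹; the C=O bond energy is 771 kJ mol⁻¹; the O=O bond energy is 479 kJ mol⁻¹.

Reaction I:
  Bonds broken (reactants):
    C–H: 6 × 422 = 2532
    C–O: 2 × 368 = 736
    O=O: 3 × 479 = 1437
    Σ(broken) = 4705 kJ
  Bonds formed (products):
    C=O: 4 × 771 = 3084
    O–H: 6 × 456 = 2736
    Σ(formed) = 5820 kJ
  ΔH_I = 4705 − 5820 = −1115 kJ
Reaction II:
  Bonds broken (reactants):
    C–C: 2 × 353 = 706
    C–H: 8 × 422 = 3376
    Σ(broken) = 4082 kJ
  Bonds formed (products):
    C–C: 1 × 353 = 353
    C–H: 6 × 422 = 2532
    C=C: 1 × 598 = 598
    H–H: 1 × 428 = 428
    Σ(formed) = 3911 kJ
  ΔH_II = 4082 − 3911 = +171 kJ
ΔH_I − ΔH_II = −1286 kJ, so reaction I has the more negative ΔH; |ΔH_I − ΔH_II| = 1286 kJ.

Reaction I, by 1286 kJ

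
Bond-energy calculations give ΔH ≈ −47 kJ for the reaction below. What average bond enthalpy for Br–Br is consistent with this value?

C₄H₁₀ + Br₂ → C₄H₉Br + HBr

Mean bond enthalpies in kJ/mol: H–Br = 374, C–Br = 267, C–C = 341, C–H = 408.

Let D be the Br–Br bond energy.
Σ(broken) = 1×D + 3×341 + 10×408 = 5103 + D
Σ(formed) = 1×267 + 3×341 + 9×408 + 1×374 = 5336
ΔH = Σ(broken) − Σ(formed) = (5103 + D) − (5336) = −233 + D
Setting this equal to −47 kJ gives D = 186 kJ/mol.

D(Br–Br) ≈ 186 kJ/mol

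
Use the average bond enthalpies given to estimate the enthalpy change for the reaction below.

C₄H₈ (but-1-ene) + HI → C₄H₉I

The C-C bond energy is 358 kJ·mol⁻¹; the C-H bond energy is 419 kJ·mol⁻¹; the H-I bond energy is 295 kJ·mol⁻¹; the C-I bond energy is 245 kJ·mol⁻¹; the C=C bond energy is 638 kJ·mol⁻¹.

Bonds broken (reactants):
  C-C: 2 × 358 = 716
  C-H: 8 × 419 = 3352
  C=C: 1 × 638 = 638
  H-I: 1 × 295 = 295
  Σ(broken) = 5001 kJ
Bonds formed (products):
  C-C: 3 × 358 = 1074
  C-H: 9 × 419 = 3771
  C-I: 1 × 245 = 245
  Σ(formed) = 5090 kJ
ΔH = Σ(broken) − Σ(formed) = 5001 − 5090 = −89 kJ

ΔH ≈ −89 kJ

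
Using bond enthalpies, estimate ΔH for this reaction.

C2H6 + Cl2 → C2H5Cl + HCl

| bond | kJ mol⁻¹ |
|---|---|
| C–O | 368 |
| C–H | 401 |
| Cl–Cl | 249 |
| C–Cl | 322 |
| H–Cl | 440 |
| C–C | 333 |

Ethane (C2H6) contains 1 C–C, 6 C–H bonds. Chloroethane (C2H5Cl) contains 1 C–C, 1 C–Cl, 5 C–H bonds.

Bonds broken (reactants):
  C–C: 1 × 333 = 333
  C–H: 6 × 401 = 2406
  Cl–Cl: 1 × 249 = 249
  Σ(broken) = 2988 kJ
Bonds formed (products):
  C–C: 1 × 333 = 333
  C–Cl: 1 × 322 = 322
  C–H: 5 × 401 = 2005
  H–Cl: 1 × 440 = 440
  Σ(formed) = 3100 kJ
ΔH = Σ(broken) − Σ(formed) = 2988 − 3100 = −112 kJ

ΔH ≈ −112 kJ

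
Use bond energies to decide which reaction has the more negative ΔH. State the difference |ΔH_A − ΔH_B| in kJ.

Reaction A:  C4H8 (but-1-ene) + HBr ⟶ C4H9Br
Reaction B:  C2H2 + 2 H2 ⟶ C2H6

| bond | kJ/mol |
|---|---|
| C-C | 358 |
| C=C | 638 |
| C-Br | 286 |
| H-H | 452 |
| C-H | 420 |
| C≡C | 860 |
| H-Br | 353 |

Reaction B, by 201 kJ

Reaction A:
  Bonds broken (reactants):
    C-C: 2 × 358 = 716
    C-H: 8 × 420 = 3360
    C=C: 1 × 638 = 638
    H-Br: 1 × 353 = 353
    Σ(broken) = 5067 kJ
  Bonds formed (products):
    C-Br: 1 × 286 = 286
    C-C: 3 × 358 = 1074
    C-H: 9 × 420 = 3780
    Σ(formed) = 5140 kJ
  ΔH_A = 5067 − 5140 = −73 kJ
Reaction B:
  Bonds broken (reactants):
    C≡C: 1 × 860 = 860
    C-H: 2 × 420 = 840
    H-H: 2 × 452 = 904
    Σ(broken) = 2604 kJ
  Bonds formed (products):
    C-C: 1 × 358 = 358
    C-H: 6 × 420 = 2520
    Σ(formed) = 2878 kJ
  ΔH_B = 2604 − 2878 = −274 kJ
ΔH_A − ΔH_B = +201 kJ, so reaction B has the more negative ΔH; |ΔH_A − ΔH_B| = 201 kJ.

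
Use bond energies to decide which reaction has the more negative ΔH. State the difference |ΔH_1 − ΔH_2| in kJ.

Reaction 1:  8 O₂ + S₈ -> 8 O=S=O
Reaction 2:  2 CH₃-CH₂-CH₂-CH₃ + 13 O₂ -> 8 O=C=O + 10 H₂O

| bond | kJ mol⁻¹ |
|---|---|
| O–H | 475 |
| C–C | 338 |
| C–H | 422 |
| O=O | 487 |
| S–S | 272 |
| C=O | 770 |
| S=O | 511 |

Reaction 1:
  Bonds broken (reactants):
    O=O: 8 × 487 = 3896
    S–S: 8 × 272 = 2176
    Σ(broken) = 6072 kJ
  Bonds formed (products):
    S=O: 16 × 511 = 8176
    Σ(formed) = 8176 kJ
  ΔH_1 = 6072 − 8176 = −2104 kJ
Reaction 2:
  Bonds broken (reactants):
    C–C: 6 × 338 = 2028
    C–H: 20 × 422 = 8440
    O=O: 13 × 487 = 6331
    Σ(broken) = 16799 kJ
  Bonds formed (products):
    C=O: 16 × 770 = 12320
    O–H: 20 × 475 = 9500
    Σ(formed) = 21820 kJ
  ΔH_2 = 16799 − 21820 = −5021 kJ
ΔH_1 − ΔH_2 = +2917 kJ, so reaction 2 has the more negative ΔH; |ΔH_1 − ΔH_2| = 2917 kJ.

Reaction 2, by 2917 kJ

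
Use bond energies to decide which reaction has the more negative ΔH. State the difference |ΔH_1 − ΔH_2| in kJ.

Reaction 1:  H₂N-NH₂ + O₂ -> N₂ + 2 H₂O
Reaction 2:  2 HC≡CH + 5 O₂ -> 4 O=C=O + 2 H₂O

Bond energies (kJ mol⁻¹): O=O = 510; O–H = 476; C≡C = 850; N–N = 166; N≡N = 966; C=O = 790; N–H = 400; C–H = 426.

Reaction 1:
  Bonds broken (reactants):
    N–H: 4 × 400 = 1600
    N–N: 1 × 166 = 166
    O=O: 1 × 510 = 510
    Σ(broken) = 2276 kJ
  Bonds formed (products):
    N≡N: 1 × 966 = 966
    O–H: 4 × 476 = 1904
    Σ(formed) = 2870 kJ
  ΔH_1 = 2276 − 2870 = −594 kJ
Reaction 2:
  Bonds broken (reactants):
    C≡C: 2 × 850 = 1700
    C–H: 4 × 426 = 1704
    O=O: 5 × 510 = 2550
    Σ(broken) = 5954 kJ
  Bonds formed (products):
    C=O: 8 × 790 = 6320
    O–H: 4 × 476 = 1904
    Σ(formed) = 8224 kJ
  ΔH_2 = 5954 − 8224 = −2270 kJ
ΔH_1 − ΔH_2 = +1676 kJ, so reaction 2 has the more negative ΔH; |ΔH_1 − ΔH_2| = 1676 kJ.

Reaction 2, by 1676 kJ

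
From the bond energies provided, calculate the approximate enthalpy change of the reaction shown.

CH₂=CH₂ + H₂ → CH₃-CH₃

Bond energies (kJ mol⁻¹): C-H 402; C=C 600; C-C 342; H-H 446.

Bonds broken (reactants):
  C-H: 4 × 402 = 1608
  C=C: 1 × 600 = 600
  H-H: 1 × 446 = 446
  Σ(broken) = 2654 kJ
Bonds formed (products):
  C-C: 1 × 342 = 342
  C-H: 6 × 402 = 2412
  Σ(formed) = 2754 kJ
ΔH = Σ(broken) − Σ(formed) = 2654 − 2754 = −100 kJ

ΔH ≈ −100 kJ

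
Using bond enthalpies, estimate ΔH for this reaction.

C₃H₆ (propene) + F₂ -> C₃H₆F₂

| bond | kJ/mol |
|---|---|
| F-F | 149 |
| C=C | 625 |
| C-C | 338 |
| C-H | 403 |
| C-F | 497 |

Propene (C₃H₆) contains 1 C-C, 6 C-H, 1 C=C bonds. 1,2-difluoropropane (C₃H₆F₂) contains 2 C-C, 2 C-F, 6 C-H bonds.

Bonds broken (reactants):
  C-C: 1 × 338 = 338
  C-H: 6 × 403 = 2418
  C=C: 1 × 625 = 625
  F-F: 1 × 149 = 149
  Σ(broken) = 3530 kJ
Bonds formed (products):
  C-C: 2 × 338 = 676
  C-F: 2 × 497 = 994
  C-H: 6 × 403 = 2418
  Σ(formed) = 4088 kJ
ΔH = Σ(broken) − Σ(formed) = 3530 − 4088 = −558 kJ

ΔH ≈ −558 kJ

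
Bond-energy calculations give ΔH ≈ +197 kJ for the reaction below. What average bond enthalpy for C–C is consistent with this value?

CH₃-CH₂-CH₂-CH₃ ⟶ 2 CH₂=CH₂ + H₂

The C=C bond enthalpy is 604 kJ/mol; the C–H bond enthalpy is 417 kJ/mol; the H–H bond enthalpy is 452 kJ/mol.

Let D be the C–C bond energy.
Σ(broken) = 3×D + 10×417 = 4170 + 3D
Σ(formed) = 8×417 + 2×604 + 1×452 = 4996
ΔH = Σ(broken) − Σ(formed) = (4170 + 3D) − (4996) = −826 + 3D
Setting this equal to +197 kJ gives 3D = 1023, so D = 341 kJ/mol.

D(C–C) ≈ 341 kJ/mol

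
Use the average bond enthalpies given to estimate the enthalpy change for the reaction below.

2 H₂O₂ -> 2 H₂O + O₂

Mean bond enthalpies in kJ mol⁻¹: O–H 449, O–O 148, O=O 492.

Bonds broken (reactants):
  O–H: 4 × 449 = 1796
  O–O: 2 × 148 = 296
  Σ(broken) = 2092 kJ
Bonds formed (products):
  O–H: 4 × 449 = 1796
  O=O: 1 × 492 = 492
  Σ(formed) = 2288 kJ
ΔH = Σ(broken) − Σ(formed) = 2092 − 2288 = −196 kJ

ΔH ≈ −196 kJ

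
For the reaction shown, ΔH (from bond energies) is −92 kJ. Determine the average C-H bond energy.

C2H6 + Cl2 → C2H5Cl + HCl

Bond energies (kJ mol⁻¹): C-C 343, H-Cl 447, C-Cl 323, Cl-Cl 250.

D(C-H) ≈ 428 kJ/mol

Let D be the C-H bond energy.
Σ(broken) = 1×343 + 6×D + 1×250 = 593 + 6D
Σ(formed) = 1×343 + 1×323 + 5×D + 1×447 = 1113 + 5D
ΔH = Σ(broken) − Σ(formed) = (593 + 6D) − (1113 + 5D) = −520 + D
Setting this equal to −92 kJ gives D = 428 kJ/mol.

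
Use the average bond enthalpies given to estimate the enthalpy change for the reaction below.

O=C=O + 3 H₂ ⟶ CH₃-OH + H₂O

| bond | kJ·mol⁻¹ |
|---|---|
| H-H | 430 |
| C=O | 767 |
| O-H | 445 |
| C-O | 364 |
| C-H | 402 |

Bonds broken (reactants):
  C=O: 2 × 767 = 1534
  H-H: 3 × 430 = 1290
  Σ(broken) = 2824 kJ
Bonds formed (products):
  C-H: 3 × 402 = 1206
  C-O: 1 × 364 = 364
  O-H: 3 × 445 = 1335
  Σ(formed) = 2905 kJ
ΔH = Σ(broken) − Σ(formed) = 2824 − 2905 = −81 kJ

ΔH ≈ −81 kJ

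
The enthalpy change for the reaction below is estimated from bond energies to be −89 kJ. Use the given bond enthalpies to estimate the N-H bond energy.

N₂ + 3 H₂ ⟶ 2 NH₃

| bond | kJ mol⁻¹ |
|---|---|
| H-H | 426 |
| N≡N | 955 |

Let D be the N-H bond energy.
Σ(broken) = 3×426 + 1×955 = 2233
Σ(formed) = 6×D = 6D
ΔH = Σ(broken) − Σ(formed) = (2233) − (6D) = +2233 − 6D
Setting this equal to −89 kJ gives 6D = 2322, so D = 387 kJ/mol.

D(N-H) ≈ 387 kJ/mol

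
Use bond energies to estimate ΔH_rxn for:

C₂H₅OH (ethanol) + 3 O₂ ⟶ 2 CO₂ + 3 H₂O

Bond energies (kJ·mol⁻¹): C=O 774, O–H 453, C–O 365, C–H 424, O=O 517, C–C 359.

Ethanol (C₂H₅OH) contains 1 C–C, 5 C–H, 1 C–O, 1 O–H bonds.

ΔH ≈ −966 kJ

Bonds broken (reactants):
  C–C: 1 × 359 = 359
  C–H: 5 × 424 = 2120
  C–O: 1 × 365 = 365
  O–H: 1 × 453 = 453
  O=O: 3 × 517 = 1551
  Σ(broken) = 4848 kJ
Bonds formed (products):
  C=O: 4 × 774 = 3096
  O–H: 6 × 453 = 2718
  Σ(formed) = 5814 kJ
ΔH = Σ(broken) − Σ(formed) = 4848 − 5814 = −966 kJ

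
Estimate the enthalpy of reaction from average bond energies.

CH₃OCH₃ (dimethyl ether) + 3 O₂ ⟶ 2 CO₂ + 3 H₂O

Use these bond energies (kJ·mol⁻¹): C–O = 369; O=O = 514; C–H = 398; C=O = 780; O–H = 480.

ΔH ≈ −1332 kJ

Bonds broken (reactants):
  C–H: 6 × 398 = 2388
  C–O: 2 × 369 = 738
  O=O: 3 × 514 = 1542
  Σ(broken) = 4668 kJ
Bonds formed (products):
  C=O: 4 × 780 = 3120
  O–H: 6 × 480 = 2880
  Σ(formed) = 6000 kJ
ΔH = Σ(broken) − Σ(formed) = 4668 − 6000 = −1332 kJ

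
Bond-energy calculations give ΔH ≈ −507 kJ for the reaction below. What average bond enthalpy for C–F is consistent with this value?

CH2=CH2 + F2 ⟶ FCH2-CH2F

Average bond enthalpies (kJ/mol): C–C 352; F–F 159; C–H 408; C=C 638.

D(C–F) ≈ 476 kJ/mol

Let D be the C–F bond energy.
Σ(broken) = 4×408 + 1×638 + 1×159 = 2429
Σ(formed) = 1×352 + 2×D + 4×408 = 1984 + 2D
ΔH = Σ(broken) − Σ(formed) = (2429) − (1984 + 2D) = +445 − 2D
Setting this equal to −507 kJ gives 2D = 952, so D = 476 kJ/mol.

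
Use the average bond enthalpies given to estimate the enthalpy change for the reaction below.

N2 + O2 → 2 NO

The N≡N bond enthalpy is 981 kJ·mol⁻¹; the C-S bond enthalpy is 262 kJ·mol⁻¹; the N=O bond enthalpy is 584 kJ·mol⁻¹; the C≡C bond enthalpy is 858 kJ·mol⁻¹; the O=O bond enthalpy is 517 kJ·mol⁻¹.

ΔH ≈ +330 kJ

Bonds broken (reactants):
  N≡N: 1 × 981 = 981
  O=O: 1 × 517 = 517
  Σ(broken) = 1498 kJ
Bonds formed (products):
  N=O: 2 × 584 = 1168
  Σ(formed) = 1168 kJ
ΔH = Σ(broken) − Σ(formed) = 1498 − 1168 = +330 kJ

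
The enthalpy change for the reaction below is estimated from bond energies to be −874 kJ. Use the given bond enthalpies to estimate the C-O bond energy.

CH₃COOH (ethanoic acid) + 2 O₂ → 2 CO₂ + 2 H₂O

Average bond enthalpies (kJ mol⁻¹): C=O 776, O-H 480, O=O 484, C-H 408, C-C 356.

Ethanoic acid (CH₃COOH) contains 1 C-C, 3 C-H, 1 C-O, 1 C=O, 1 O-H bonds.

D(C-O) ≈ 346 kJ/mol

Let D be the C-O bond energy.
Σ(broken) = 1×356 + 3×408 + 1×D + 1×776 + 1×480 + 2×484 = 3804 + D
Σ(formed) = 4×776 + 4×480 = 5024
ΔH = Σ(broken) − Σ(formed) = (3804 + D) − (5024) = −1220 + D
Setting this equal to −874 kJ gives D = 346 kJ/mol.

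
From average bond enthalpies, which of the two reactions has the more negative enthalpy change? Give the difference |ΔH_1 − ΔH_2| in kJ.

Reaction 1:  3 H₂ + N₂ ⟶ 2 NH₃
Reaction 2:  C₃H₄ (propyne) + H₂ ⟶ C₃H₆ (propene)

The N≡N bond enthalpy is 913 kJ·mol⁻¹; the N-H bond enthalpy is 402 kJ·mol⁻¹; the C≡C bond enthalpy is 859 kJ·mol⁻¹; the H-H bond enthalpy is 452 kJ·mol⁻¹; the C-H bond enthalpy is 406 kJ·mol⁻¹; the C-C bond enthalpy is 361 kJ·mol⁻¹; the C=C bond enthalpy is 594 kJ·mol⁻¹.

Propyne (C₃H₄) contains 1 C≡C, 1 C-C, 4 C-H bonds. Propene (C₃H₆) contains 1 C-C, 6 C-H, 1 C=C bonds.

Reaction 1:
  Bonds broken (reactants):
    H-H: 3 × 452 = 1356
    N≡N: 1 × 913 = 913
    Σ(broken) = 2269 kJ
  Bonds formed (products):
    N-H: 6 × 402 = 2412
    Σ(formed) = 2412 kJ
  ΔH_1 = 2269 − 2412 = −143 kJ
Reaction 2:
  Bonds broken (reactants):
    C≡C: 1 × 859 = 859
    C-C: 1 × 361 = 361
    C-H: 4 × 406 = 1624
    H-H: 1 × 452 = 452
    Σ(broken) = 3296 kJ
  Bonds formed (products):
    C-C: 1 × 361 = 361
    C-H: 6 × 406 = 2436
    C=C: 1 × 594 = 594
    Σ(formed) = 3391 kJ
  ΔH_2 = 3296 − 3391 = −95 kJ
ΔH_1 − ΔH_2 = −48 kJ, so reaction 1 has the more negative ΔH; |ΔH_1 − ΔH_2| = 48 kJ.

Reaction 1, by 48 kJ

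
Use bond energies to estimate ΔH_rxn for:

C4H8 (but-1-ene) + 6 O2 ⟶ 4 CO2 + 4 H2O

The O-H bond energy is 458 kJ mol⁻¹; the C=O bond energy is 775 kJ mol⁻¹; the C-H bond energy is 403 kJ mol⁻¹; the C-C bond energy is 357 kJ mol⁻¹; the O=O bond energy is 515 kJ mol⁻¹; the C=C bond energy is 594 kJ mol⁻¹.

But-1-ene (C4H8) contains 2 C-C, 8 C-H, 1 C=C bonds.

Bonds broken (reactants):
  C-C: 2 × 357 = 714
  C-H: 8 × 403 = 3224
  C=C: 1 × 594 = 594
  O=O: 6 × 515 = 3090
  Σ(broken) = 7622 kJ
Bonds formed (products):
  C=O: 8 × 775 = 6200
  O-H: 8 × 458 = 3664
  Σ(formed) = 9864 kJ
ΔH = Σ(broken) − Σ(formed) = 7622 − 9864 = −2242 kJ

ΔH ≈ −2242 kJ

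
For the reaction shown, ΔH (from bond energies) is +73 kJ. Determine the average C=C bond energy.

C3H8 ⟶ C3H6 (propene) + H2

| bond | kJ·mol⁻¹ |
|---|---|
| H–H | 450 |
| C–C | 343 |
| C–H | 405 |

Let D be the C=C bond energy.
Σ(broken) = 2×343 + 8×405 = 3926
Σ(formed) = 1×343 + 6×405 + 1×D + 1×450 = 3223 + D
ΔH = Σ(broken) − Σ(formed) = (3926) − (3223 + D) = +703 − D
Setting this equal to +73 kJ gives D = 630 kJ/mol.

D(C=C) ≈ 630 kJ/mol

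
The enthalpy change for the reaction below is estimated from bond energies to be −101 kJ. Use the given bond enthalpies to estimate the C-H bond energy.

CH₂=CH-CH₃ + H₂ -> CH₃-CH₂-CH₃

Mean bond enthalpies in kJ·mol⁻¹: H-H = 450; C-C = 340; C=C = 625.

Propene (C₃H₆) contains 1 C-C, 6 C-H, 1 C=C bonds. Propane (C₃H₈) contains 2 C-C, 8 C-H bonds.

D(C-H) ≈ 418 kJ/mol

Let D be the C-H bond energy.
Σ(broken) = 1×340 + 6×D + 1×625 + 1×450 = 1415 + 6D
Σ(formed) = 2×340 + 8×D = 680 + 8D
ΔH = Σ(broken) − Σ(formed) = (1415 + 6D) − (680 + 8D) = +735 − 2D
Setting this equal to −101 kJ gives 2D = 836, so D = 418 kJ/mol.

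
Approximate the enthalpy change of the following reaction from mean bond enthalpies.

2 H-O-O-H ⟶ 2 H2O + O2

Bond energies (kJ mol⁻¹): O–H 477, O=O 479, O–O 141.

ΔH ≈ −197 kJ

Bonds broken (reactants):
  O–H: 4 × 477 = 1908
  O–O: 2 × 141 = 282
  Σ(broken) = 2190 kJ
Bonds formed (products):
  O–H: 4 × 477 = 1908
  O=O: 1 × 479 = 479
  Σ(formed) = 2387 kJ
ΔH = Σ(broken) − Σ(formed) = 2190 − 2387 = −197 kJ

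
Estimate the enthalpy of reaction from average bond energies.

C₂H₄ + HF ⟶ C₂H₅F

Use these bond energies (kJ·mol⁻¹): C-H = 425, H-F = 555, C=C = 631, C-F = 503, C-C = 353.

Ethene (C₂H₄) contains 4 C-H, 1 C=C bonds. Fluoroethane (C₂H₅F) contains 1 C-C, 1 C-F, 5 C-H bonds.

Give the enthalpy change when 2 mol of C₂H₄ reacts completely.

ΔH = −190 kJ

Bonds broken (reactants):
  C-H: 4 × 425 = 1700
  C=C: 1 × 631 = 631
  H-F: 1 × 555 = 555
  Σ(broken) = 2886 kJ
Bonds formed (products):
  C-C: 1 × 353 = 353
  C-F: 1 × 503 = 503
  C-H: 5 × 425 = 2125
  Σ(formed) = 2981 kJ
ΔH = Σ(broken) − Σ(formed) = 2886 − 2981 = −95 kJ
For 2× the reaction as written: 2 × (−95) = −190 kJ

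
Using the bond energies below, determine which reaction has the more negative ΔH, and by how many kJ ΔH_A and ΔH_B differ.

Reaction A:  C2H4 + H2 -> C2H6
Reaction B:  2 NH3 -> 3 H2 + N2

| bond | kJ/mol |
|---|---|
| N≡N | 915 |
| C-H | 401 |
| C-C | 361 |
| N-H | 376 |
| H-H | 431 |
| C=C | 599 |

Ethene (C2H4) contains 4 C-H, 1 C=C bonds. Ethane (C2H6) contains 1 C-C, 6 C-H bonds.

Reaction A, by 181 kJ

Reaction A:
  Bonds broken (reactants):
    C-H: 4 × 401 = 1604
    C=C: 1 × 599 = 599
    H-H: 1 × 431 = 431
    Σ(broken) = 2634 kJ
  Bonds formed (products):
    C-C: 1 × 361 = 361
    C-H: 6 × 401 = 2406
    Σ(formed) = 2767 kJ
  ΔH_A = 2634 − 2767 = −133 kJ
Reaction B:
  Bonds broken (reactants):
    N-H: 6 × 376 = 2256
    Σ(broken) = 2256 kJ
  Bonds formed (products):
    H-H: 3 × 431 = 1293
    N≡N: 1 × 915 = 915
    Σ(formed) = 2208 kJ
  ΔH_B = 2256 − 2208 = +48 kJ
ΔH_A − ΔH_B = −181 kJ, so reaction A has the more negative ΔH; |ΔH_A − ΔH_B| = 181 kJ.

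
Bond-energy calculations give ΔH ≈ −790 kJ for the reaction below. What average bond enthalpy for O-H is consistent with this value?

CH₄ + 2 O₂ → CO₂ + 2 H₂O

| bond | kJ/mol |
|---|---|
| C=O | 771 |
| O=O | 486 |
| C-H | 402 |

Let D be the O-H bond energy.
Σ(broken) = 4×402 + 2×486 = 2580
Σ(formed) = 2×771 + 4×D = 1542 + 4D
ΔH = Σ(broken) − Σ(formed) = (2580) − (1542 + 4D) = +1038 − 4D
Setting this equal to −790 kJ gives 4D = 1828, so D = 457 kJ/mol.

D(O-H) ≈ 457 kJ/mol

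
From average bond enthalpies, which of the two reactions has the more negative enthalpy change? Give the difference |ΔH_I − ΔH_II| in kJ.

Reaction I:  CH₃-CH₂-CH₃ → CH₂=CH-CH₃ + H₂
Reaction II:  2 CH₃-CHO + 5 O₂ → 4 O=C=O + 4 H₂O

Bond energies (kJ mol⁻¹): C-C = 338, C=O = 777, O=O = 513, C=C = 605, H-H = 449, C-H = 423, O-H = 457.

Reaction II, by 1823 kJ

Reaction I:
  Bonds broken (reactants):
    C-C: 2 × 338 = 676
    C-H: 8 × 423 = 3384
    Σ(broken) = 4060 kJ
  Bonds formed (products):
    C-C: 1 × 338 = 338
    C-H: 6 × 423 = 2538
    C=C: 1 × 605 = 605
    H-H: 1 × 449 = 449
    Σ(formed) = 3930 kJ
  ΔH_I = 4060 − 3930 = +130 kJ
Reaction II:
  Bonds broken (reactants):
    C-C: 2 × 338 = 676
    C-H: 8 × 423 = 3384
    C=O: 2 × 777 = 1554
    O=O: 5 × 513 = 2565
    Σ(broken) = 8179 kJ
  Bonds formed (products):
    C=O: 8 × 777 = 6216
    O-H: 8 × 457 = 3656
    Σ(formed) = 9872 kJ
  ΔH_II = 8179 − 9872 = −1693 kJ
ΔH_I − ΔH_II = +1823 kJ, so reaction II has the more negative ΔH; |ΔH_I − ΔH_II| = 1823 kJ.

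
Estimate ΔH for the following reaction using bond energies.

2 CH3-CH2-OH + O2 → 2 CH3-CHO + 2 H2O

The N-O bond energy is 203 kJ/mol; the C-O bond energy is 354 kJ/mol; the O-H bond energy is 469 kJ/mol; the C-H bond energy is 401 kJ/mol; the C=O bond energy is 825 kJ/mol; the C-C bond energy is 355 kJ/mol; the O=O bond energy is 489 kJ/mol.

ΔH ≈ −589 kJ

Bonds broken (reactants):
  C-C: 2 × 355 = 710
  C-H: 10 × 401 = 4010
  C-O: 2 × 354 = 708
  O-H: 2 × 469 = 938
  O=O: 1 × 489 = 489
  Σ(broken) = 6855 kJ
Bonds formed (products):
  C-C: 2 × 355 = 710
  C-H: 8 × 401 = 3208
  C=O: 2 × 825 = 1650
  O-H: 4 × 469 = 1876
  Σ(formed) = 7444 kJ
ΔH = Σ(broken) − Σ(formed) = 6855 − 7444 = −589 kJ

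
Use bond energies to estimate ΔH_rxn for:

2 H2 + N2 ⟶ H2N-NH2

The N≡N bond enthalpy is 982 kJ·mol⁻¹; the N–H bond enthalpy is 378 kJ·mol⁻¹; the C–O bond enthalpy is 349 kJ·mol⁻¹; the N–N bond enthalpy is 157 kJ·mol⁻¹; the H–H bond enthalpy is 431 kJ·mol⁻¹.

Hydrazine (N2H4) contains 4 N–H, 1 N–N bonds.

Bonds broken (reactants):
  H–H: 2 × 431 = 862
  N≡N: 1 × 982 = 982
  Σ(broken) = 1844 kJ
Bonds formed (products):
  N–H: 4 × 378 = 1512
  N–N: 1 × 157 = 157
  Σ(formed) = 1669 kJ
ΔH = Σ(broken) − Σ(formed) = 1844 − 1669 = +175 kJ

ΔH ≈ +175 kJ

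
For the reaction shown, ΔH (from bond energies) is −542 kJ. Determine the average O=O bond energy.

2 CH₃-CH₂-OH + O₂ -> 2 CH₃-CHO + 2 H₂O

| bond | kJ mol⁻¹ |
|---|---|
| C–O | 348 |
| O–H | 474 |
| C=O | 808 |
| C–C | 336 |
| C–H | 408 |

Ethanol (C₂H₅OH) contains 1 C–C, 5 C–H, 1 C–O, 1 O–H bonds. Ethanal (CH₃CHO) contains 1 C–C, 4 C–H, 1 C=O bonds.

D(O=O) ≈ 510 kJ/mol

Let D be the O=O bond energy.
Σ(broken) = 2×336 + 10×408 + 2×348 + 2×474 + 1×D = 6396 + D
Σ(formed) = 2×336 + 8×408 + 2×808 + 4×474 = 7448
ΔH = Σ(broken) − Σ(formed) = (6396 + D) − (7448) = −1052 + D
Setting this equal to −542 kJ gives D = 510 kJ/mol.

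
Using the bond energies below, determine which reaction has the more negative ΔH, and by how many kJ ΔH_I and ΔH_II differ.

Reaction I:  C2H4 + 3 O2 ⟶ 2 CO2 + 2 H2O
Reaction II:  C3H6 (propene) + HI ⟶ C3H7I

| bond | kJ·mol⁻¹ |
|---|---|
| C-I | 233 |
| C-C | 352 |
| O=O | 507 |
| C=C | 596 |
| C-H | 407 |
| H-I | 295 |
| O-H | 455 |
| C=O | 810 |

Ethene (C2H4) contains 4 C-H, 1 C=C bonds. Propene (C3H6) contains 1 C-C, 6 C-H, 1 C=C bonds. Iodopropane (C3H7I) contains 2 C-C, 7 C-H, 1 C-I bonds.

Reaction I:
  Bonds broken (reactants):
    C-H: 4 × 407 = 1628
    C=C: 1 × 596 = 596
    O=O: 3 × 507 = 1521
    Σ(broken) = 3745 kJ
  Bonds formed (products):
    C=O: 4 × 810 = 3240
    O-H: 4 × 455 = 1820
    Σ(formed) = 5060 kJ
  ΔH_I = 3745 − 5060 = −1315 kJ
Reaction II:
  Bonds broken (reactants):
    C-C: 1 × 352 = 352
    C-H: 6 × 407 = 2442
    C=C: 1 × 596 = 596
    H-I: 1 × 295 = 295
    Σ(broken) = 3685 kJ
  Bonds formed (products):
    C-C: 2 × 352 = 704
    C-H: 7 × 407 = 2849
    C-I: 1 × 233 = 233
    Σ(formed) = 3786 kJ
  ΔH_II = 3685 − 3786 = −101 kJ
ΔH_I − ΔH_II = −1214 kJ, so reaction I has the more negative ΔH; |ΔH_I − ΔH_II| = 1214 kJ.

Reaction I, by 1214 kJ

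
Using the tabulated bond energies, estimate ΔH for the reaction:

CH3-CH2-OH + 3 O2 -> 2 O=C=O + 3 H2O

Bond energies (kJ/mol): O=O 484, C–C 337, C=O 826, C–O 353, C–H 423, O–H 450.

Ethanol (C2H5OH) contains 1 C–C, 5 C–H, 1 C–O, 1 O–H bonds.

ΔH ≈ −1297 kJ

Bonds broken (reactants):
  C–C: 1 × 337 = 337
  C–H: 5 × 423 = 2115
  C–O: 1 × 353 = 353
  O–H: 1 × 450 = 450
  O=O: 3 × 484 = 1452
  Σ(broken) = 4707 kJ
Bonds formed (products):
  C=O: 4 × 826 = 3304
  O–H: 6 × 450 = 2700
  Σ(formed) = 6004 kJ
ΔH = Σ(broken) − Σ(formed) = 4707 − 6004 = −1297 kJ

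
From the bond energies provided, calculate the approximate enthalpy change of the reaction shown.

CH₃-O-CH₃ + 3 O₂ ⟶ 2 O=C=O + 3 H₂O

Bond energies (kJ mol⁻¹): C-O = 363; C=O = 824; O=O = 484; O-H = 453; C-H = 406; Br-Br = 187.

Bonds broken (reactants):
  C-H: 6 × 406 = 2436
  C-O: 2 × 363 = 726
  O=O: 3 × 484 = 1452
  Σ(broken) = 4614 kJ
Bonds formed (products):
  C=O: 4 × 824 = 3296
  O-H: 6 × 453 = 2718
  Σ(formed) = 6014 kJ
ΔH = Σ(broken) − Σ(formed) = 4614 − 6014 = −1400 kJ

ΔH ≈ −1400 kJ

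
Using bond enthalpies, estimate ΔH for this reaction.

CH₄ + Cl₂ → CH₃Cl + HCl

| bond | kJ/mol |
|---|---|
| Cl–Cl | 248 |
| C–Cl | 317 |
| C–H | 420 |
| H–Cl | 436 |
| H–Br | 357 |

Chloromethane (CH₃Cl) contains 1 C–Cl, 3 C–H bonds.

Bonds broken (reactants):
  C–H: 4 × 420 = 1680
  Cl–Cl: 1 × 248 = 248
  Σ(broken) = 1928 kJ
Bonds formed (products):
  C–Cl: 1 × 317 = 317
  C–H: 3 × 420 = 1260
  H–Cl: 1 × 436 = 436
  Σ(formed) = 2013 kJ
ΔH = Σ(broken) − Σ(formed) = 1928 − 2013 = −85 kJ

ΔH ≈ −85 kJ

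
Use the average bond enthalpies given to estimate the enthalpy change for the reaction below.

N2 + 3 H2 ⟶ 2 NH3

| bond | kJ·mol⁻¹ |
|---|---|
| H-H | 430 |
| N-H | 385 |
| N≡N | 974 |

ΔH ≈ −46 kJ

Bonds broken (reactants):
  H-H: 3 × 430 = 1290
  N≡N: 1 × 974 = 974
  Σ(broken) = 2264 kJ
Bonds formed (products):
  N-H: 6 × 385 = 2310
  Σ(formed) = 2310 kJ
ΔH = Σ(broken) − Σ(formed) = 2264 − 2310 = −46 kJ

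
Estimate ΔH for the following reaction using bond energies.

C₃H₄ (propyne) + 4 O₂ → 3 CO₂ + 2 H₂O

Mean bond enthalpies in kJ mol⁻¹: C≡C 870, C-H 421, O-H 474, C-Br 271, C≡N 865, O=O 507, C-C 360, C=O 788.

Bonds broken (reactants):
  C≡C: 1 × 870 = 870
  C-C: 1 × 360 = 360
  C-H: 4 × 421 = 1684
  O=O: 4 × 507 = 2028
  Σ(broken) = 4942 kJ
Bonds formed (products):
  C=O: 6 × 788 = 4728
  O-H: 4 × 474 = 1896
  Σ(formed) = 6624 kJ
ΔH = Σ(broken) − Σ(formed) = 4942 − 6624 = −1682 kJ

ΔH ≈ −1682 kJ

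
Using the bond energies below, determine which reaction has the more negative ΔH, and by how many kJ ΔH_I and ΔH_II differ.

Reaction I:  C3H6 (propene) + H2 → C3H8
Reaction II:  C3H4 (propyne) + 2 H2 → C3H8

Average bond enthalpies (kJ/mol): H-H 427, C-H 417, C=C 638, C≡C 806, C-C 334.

Reaction I:
  Bonds broken (reactants):
    C-C: 1 × 334 = 334
    C-H: 6 × 417 = 2502
    C=C: 1 × 638 = 638
    H-H: 1 × 427 = 427
    Σ(broken) = 3901 kJ
  Bonds formed (products):
    C-C: 2 × 334 = 668
    C-H: 8 × 417 = 3336
    Σ(formed) = 4004 kJ
  ΔH_I = 3901 − 4004 = −103 kJ
Reaction II:
  Bonds broken (reactants):
    C≡C: 1 × 806 = 806
    C-C: 1 × 334 = 334
    C-H: 4 × 417 = 1668
    H-H: 2 × 427 = 854
    Σ(broken) = 3662 kJ
  Bonds formed (products):
    C-C: 2 × 334 = 668
    C-H: 8 × 417 = 3336
    Σ(formed) = 4004 kJ
  ΔH_II = 3662 − 4004 = −342 kJ
ΔH_I − ΔH_II = +239 kJ, so reaction II has the more negative ΔH; |ΔH_I − ΔH_II| = 239 kJ.

Reaction II, by 239 kJ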